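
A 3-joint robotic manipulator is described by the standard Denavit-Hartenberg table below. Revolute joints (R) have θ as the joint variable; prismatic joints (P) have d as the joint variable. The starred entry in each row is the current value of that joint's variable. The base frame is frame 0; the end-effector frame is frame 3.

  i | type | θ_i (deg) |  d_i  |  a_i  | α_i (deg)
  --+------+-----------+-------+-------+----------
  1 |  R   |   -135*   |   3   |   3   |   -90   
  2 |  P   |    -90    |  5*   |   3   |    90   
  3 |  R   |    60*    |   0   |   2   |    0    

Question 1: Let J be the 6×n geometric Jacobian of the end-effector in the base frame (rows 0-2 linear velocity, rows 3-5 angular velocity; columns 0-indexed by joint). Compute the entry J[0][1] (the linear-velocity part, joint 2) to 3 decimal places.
prismatic axis z_1 = (0.7071,-0.7071,0.0000)
J_v[:, 1] = z_1; J_ω[:, 1] = (0,0,0)
entry J[0][1] = 0.7071

0.707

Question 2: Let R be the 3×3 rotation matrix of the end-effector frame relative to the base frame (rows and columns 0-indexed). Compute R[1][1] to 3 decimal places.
End-effector y-axis (col 1 of R) = (0.3536,-0.3536,-0.8660)
R[1][1] = -0.3536

-0.354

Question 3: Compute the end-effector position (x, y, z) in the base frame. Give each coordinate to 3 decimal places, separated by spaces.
after link 1: o_1 = (-2.1213, -2.1213, 3.0000)
after link 2: o_2 = (1.4142, -5.6569, 6.0000)
after link 3: o_3 = (2.6390, -6.8816, 7.0000)

2.639 -6.882 7.000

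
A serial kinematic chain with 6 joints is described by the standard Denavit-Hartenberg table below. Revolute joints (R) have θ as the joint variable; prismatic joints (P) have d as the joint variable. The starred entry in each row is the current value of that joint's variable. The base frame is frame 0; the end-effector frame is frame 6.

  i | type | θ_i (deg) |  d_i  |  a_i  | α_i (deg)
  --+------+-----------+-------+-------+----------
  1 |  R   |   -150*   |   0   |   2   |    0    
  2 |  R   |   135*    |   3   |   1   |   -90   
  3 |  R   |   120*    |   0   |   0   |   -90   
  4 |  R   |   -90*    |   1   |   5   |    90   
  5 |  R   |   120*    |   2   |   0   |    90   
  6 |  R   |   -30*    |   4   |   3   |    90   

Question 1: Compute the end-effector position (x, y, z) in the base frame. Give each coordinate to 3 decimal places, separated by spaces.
-3.062 6.774 6.058

after link 1: o_1 = (-1.7321, -1.0000, 0.0000)
after link 2: o_2 = (-0.7661, -1.2588, 3.0000)
after link 3: o_3 = (-0.7661, -1.2588, 3.0000)
after link 4: o_4 = (-0.3085, 3.7950, 3.5000)
after link 5: o_5 = (0.6574, 3.5361, 5.2321)
after link 6: o_6 = (-3.0619, 6.7742, 6.0580)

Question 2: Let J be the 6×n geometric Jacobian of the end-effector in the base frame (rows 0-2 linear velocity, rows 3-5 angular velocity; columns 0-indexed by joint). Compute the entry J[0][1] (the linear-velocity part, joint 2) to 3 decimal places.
axis z_1 = (0.0000,0.0000,1.0000); lever o_n−o_1 = (-1.3298,7.7742,6.0580)
cross product → J_v[:, 1] = (-7.7742,-1.3298,0.0000)
J_ω[:, 1] = z_1
entry J[0][1] = -7.7742

-7.774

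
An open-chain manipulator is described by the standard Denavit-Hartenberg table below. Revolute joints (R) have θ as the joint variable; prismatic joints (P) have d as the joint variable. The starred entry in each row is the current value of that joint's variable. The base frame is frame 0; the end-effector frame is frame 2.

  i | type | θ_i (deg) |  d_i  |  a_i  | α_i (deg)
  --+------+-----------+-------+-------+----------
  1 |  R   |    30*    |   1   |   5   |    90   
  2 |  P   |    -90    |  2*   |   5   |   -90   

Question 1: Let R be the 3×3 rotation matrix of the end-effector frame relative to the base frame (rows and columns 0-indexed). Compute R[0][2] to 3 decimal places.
0.866

End-effector z-axis (col 2 of R) = (0.8660,0.5000,0.0000)
R[0][2] = 0.8660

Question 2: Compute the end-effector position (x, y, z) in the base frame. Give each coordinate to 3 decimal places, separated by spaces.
after link 1: o_1 = (4.3301, 2.5000, 1.0000)
after link 2: o_2 = (5.3301, 0.7679, -4.0000)

5.330 0.768 -4.000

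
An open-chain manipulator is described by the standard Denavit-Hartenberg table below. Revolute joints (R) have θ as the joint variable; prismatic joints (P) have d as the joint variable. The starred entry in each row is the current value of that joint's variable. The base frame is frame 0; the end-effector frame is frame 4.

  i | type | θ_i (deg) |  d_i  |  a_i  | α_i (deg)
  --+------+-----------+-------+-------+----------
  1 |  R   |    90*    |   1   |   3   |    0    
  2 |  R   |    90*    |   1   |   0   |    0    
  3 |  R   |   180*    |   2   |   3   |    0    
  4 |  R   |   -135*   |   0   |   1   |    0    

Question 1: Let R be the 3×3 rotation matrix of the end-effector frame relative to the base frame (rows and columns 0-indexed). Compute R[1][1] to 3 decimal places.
-0.707

End-effector y-axis (col 1 of R) = (0.7071,-0.7071,0.0000)
R[1][1] = -0.7071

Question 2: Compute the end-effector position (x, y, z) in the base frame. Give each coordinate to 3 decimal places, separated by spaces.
2.293 2.293 4.000

after link 1: o_1 = (0.0000, 3.0000, 1.0000)
after link 2: o_2 = (0.0000, 3.0000, 2.0000)
after link 3: o_3 = (3.0000, 3.0000, 4.0000)
after link 4: o_4 = (2.2929, 2.2929, 4.0000)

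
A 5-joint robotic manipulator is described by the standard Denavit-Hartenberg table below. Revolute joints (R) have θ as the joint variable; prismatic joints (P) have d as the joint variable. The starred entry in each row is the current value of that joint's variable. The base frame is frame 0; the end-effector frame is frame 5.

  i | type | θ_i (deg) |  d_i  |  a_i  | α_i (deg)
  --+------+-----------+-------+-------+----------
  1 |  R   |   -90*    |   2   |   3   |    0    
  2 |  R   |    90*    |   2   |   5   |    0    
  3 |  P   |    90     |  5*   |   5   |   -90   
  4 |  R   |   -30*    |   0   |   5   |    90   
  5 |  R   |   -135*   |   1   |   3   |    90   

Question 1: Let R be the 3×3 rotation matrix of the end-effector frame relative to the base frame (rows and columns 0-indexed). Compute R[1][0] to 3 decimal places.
End-effector x-axis (col 0 of R) = (0.7071,-0.6124,-0.3536)
R[1][0] = -0.6124

-0.612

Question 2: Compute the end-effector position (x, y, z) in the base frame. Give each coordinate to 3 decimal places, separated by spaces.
after link 1: o_1 = (0.0000, -3.0000, 2.0000)
after link 2: o_2 = (5.0000, -3.0000, 4.0000)
after link 3: o_3 = (5.0000, 2.0000, 9.0000)
after link 4: o_4 = (5.0000, 6.3301, 11.5000)
after link 5: o_5 = (7.1213, 3.9930, 11.3054)

7.121 3.993 11.305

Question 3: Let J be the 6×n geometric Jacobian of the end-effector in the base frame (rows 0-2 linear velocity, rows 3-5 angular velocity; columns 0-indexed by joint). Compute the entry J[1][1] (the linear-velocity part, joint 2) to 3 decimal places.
7.121

axis z_1 = (0.0000,0.0000,1.0000); lever o_n−o_1 = (7.1213,6.9930,9.3054)
cross product → J_v[:, 1] = (-6.9930,7.1213,0.0000)
J_ω[:, 1] = z_1
entry J[1][1] = 7.1213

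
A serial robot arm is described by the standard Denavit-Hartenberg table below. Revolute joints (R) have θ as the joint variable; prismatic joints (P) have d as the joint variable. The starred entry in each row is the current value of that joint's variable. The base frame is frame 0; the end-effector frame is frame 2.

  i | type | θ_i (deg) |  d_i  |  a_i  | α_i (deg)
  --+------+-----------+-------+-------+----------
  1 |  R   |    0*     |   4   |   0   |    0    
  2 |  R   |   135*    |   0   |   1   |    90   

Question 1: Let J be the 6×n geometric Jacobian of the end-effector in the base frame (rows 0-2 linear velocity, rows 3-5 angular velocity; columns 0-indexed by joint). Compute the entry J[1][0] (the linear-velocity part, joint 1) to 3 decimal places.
axis z_0 = ẑ; lever o_n−o_0 = (-0.7071,0.7071,4.0000)
cross product → J_v[:, 0] = (-0.7071,-0.7071,0.0000)
J_ω[:, 0] = z_0
entry J[1][0] = -0.7071

-0.707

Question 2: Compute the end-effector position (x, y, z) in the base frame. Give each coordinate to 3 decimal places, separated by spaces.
-0.707 0.707 4.000

after link 1: o_1 = (0.0000, 0.0000, 4.0000)
after link 2: o_2 = (-0.7071, 0.7071, 4.0000)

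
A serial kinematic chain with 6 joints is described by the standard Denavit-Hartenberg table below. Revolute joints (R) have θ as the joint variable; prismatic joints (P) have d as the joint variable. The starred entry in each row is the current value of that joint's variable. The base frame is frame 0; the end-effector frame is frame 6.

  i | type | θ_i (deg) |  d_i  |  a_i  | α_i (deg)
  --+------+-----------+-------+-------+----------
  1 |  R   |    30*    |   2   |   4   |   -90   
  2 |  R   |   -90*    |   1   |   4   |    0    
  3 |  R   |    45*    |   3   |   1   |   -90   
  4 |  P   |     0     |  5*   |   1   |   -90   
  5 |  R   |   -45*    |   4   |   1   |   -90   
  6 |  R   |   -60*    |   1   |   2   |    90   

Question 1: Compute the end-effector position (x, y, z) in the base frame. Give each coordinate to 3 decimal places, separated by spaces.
after link 1: o_1 = (3.4641, 2.0000, 2.0000)
after link 2: o_2 = (2.9641, 2.8660, 6.0000)
after link 3: o_3 = (2.0765, 5.8177, 6.7071)
after link 4: o_4 = (5.7507, 7.9390, 3.8787)
after link 5: o_5 = (8.6167, 4.9749, 3.8787)
after link 6: o_6 = (10.3488, 3.9749, 4.8787)

10.349 3.975 4.879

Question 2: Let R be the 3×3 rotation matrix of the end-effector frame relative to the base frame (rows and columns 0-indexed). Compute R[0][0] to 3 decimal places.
0.866

End-effector x-axis (col 0 of R) = (0.8660,-0.5000,-0.0000)
R[0][0] = 0.8660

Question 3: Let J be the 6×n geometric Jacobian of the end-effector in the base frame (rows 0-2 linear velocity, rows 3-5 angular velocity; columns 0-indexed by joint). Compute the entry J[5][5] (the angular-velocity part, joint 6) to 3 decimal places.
axis z_5 = (0.0000,-0.0000,1.0000); lever o_n−o_5 = (1.7321,-1.0000,1.0000)
cross product → J_v[:, 5] = (1.0000,1.7321,0.0000)
J_ω[:, 5] = z_5
entry J[5][5] = 1.0000

1.000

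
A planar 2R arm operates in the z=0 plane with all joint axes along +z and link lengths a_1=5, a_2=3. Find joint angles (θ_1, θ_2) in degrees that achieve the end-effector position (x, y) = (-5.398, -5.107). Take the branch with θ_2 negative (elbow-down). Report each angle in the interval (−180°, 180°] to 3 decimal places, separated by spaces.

-120.005 -44.982

cos θ_2 = (55.2199−5²−3²)/(2·5·3) = 0.7073; θ_2 = -44.9820° (elbow-down)
β = atan2(-5.1070,-5.3980) = -136.5868°; ψ = atan2(-2.1207,7.1220) = -16.5815°
θ_1 = β − ψ = -120.0052°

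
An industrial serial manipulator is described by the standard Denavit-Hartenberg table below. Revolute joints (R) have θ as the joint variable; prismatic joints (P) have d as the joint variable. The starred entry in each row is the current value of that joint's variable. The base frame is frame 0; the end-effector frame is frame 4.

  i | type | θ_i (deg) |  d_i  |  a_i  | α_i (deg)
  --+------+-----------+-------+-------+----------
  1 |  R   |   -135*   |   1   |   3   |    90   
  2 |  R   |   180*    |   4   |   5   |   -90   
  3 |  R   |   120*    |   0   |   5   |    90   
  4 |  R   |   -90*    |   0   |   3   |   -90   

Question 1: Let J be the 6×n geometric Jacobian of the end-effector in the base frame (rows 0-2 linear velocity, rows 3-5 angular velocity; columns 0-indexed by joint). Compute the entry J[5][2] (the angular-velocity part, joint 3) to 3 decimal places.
axis z_2 = (-0.0000,0.0000,-1.0000); lever o_n−o_2 = (1.2941,-4.8296,3.0000)
cross product → J_v[:, 2] = (-4.8296,-1.2941,-0.0000)
J_ω[:, 2] = z_2
entry J[5][2] = -1.0000

-1.000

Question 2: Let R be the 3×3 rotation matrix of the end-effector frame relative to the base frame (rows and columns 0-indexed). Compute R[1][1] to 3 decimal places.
-0.259

End-effector y-axis (col 1 of R) = (-0.9659,-0.2588,0.0000)
R[1][1] = -0.2588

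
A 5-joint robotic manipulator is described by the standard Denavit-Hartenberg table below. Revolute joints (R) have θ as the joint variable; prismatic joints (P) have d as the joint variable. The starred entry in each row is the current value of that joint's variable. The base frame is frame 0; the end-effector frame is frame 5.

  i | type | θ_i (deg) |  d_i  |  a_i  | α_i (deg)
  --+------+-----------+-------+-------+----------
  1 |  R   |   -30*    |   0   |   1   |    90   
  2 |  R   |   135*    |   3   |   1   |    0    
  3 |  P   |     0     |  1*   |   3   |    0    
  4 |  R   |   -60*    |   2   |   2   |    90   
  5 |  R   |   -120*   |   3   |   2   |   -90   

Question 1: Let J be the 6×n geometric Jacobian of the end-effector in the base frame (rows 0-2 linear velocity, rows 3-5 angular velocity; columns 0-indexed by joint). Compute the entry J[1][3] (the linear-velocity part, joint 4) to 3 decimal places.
axis z_3 = (-0.5000,-0.8660,0.0000); lever o_n−o_3 = (2.5997,-1.8103,0.1895)
cross product → J_v[:, 3] = (-0.1641,0.0947,3.1566)
J_ω[:, 3] = z_3
entry J[1][3] = 0.0947

0.095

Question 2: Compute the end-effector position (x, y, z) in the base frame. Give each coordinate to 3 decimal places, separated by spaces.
-0.984 -4.360 3.018

after link 1: o_1 = (0.8660, -0.5000, 0.0000)
after link 2: o_2 = (-1.2463, -2.7445, 0.7071)
after link 3: o_3 = (-3.5835, -2.5499, 2.8284)
after link 4: o_4 = (-4.1352, -4.5408, 4.7603)
after link 5: o_5 = (-0.9837, -4.3602, 3.0179)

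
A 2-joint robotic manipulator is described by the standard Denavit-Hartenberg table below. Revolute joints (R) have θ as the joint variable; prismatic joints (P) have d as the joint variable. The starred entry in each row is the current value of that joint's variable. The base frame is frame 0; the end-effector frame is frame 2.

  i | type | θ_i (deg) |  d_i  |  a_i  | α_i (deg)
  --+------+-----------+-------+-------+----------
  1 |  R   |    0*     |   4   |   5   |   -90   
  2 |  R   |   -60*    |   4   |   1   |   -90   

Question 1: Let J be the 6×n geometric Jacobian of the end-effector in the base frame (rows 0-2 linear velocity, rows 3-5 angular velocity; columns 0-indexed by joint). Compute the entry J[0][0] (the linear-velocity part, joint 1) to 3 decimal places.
axis z_0 = ẑ; lever o_n−o_0 = (5.5000,4.0000,4.8660)
cross product → J_v[:, 0] = (-4.0000,5.5000,0.0000)
J_ω[:, 0] = z_0
entry J[0][0] = -4.0000

-4.000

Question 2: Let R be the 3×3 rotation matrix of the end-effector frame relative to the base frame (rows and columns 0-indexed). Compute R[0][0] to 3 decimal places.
End-effector x-axis (col 0 of R) = (0.5000,-0.0000,0.8660)
R[0][0] = 0.5000

0.500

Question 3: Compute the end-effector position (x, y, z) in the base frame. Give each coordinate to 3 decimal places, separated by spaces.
after link 1: o_1 = (5.0000, 0.0000, 4.0000)
after link 2: o_2 = (5.5000, 4.0000, 4.8660)

5.500 4.000 4.866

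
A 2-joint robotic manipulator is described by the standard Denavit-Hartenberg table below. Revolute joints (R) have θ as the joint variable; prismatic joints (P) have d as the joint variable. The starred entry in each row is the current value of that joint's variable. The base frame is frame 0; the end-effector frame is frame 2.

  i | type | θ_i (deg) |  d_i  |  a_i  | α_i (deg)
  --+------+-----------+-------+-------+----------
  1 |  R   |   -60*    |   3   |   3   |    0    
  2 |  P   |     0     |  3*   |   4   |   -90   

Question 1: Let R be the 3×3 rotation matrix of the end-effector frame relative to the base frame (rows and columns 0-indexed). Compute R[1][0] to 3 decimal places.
-0.866

End-effector x-axis (col 0 of R) = (0.5000,-0.8660,0.0000)
R[1][0] = -0.8660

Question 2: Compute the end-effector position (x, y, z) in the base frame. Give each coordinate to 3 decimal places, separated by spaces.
after link 1: o_1 = (1.5000, -2.5981, 3.0000)
after link 2: o_2 = (3.5000, -6.0622, 6.0000)

3.500 -6.062 6.000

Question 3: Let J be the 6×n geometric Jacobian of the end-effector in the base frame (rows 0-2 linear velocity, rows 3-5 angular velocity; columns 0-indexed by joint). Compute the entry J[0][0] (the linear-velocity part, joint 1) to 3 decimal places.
6.062

axis z_0 = ẑ; lever o_n−o_0 = (3.5000,-6.0622,6.0000)
cross product → J_v[:, 0] = (6.0622,3.5000,-0.0000)
J_ω[:, 0] = z_0
entry J[0][0] = 6.0622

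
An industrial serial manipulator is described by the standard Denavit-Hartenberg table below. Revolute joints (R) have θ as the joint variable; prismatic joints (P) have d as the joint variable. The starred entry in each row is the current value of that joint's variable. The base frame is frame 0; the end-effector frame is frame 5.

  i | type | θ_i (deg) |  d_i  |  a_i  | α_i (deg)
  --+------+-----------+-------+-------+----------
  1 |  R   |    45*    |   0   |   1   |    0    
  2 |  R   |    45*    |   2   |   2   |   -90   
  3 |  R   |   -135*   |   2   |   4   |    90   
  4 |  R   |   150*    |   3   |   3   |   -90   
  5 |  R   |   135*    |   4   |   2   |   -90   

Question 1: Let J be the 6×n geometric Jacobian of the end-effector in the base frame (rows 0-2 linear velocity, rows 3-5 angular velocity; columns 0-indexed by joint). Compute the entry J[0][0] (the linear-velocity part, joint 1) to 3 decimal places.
axis z_0 = ẑ; lever o_n−o_0 = (1.3783,1.1427,1.3218)
cross product → J_v[:, 0] = (-1.1427,1.3783,0.0000)
J_ω[:, 0] = z_0
entry J[0][0] = -1.1427

-1.143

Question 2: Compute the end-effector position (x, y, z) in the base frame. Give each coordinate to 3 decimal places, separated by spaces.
after link 1: o_1 = (0.7071, 0.7071, 0.0000)
after link 2: o_2 = (0.7071, 2.7071, 2.0000)
after link 3: o_3 = (-1.2929, -0.1213, 4.8284)
after link 4: o_4 = (-2.7929, -0.4055, 0.8700)
after link 5: o_5 = (1.3783, 1.1427, 1.3218)

1.378 1.143 1.322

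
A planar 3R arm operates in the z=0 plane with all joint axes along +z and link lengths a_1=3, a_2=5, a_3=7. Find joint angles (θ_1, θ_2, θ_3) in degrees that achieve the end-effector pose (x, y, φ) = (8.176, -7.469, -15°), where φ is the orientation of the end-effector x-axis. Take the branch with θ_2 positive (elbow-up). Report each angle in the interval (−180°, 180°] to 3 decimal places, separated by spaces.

-134.990 89.989 30.001

wrist centre = target − a_3·(cos φ, sin φ) = (1.4145, -5.6573)
cos θ_2 = (34.0055−3²−5²)/(2·3·5) = 0.0002; θ_2 = 89.9894° (elbow-up)
β = atan2(-5.6573,1.4145) = -75.9618°; ψ = atan2(5.0000,3.0009) = 59.0285°
θ_1 = β − ψ = -134.9903°
θ_3 = φ − θ_1 − θ_2 = 30.0009° (wrapped to (-180°,180°])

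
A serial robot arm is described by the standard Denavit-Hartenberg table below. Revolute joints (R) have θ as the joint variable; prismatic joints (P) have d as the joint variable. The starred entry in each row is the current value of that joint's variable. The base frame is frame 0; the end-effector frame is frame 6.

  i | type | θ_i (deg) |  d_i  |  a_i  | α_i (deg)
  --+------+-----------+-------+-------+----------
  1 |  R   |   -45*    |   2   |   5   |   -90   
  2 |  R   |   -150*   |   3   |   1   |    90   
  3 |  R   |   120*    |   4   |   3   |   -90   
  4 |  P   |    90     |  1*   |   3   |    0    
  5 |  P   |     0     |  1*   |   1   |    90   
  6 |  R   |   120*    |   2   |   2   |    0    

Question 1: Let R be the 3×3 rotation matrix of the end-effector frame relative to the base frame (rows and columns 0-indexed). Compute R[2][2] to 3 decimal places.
End-effector z-axis (col 2 of R) = (0.9186,0.3062,-0.2500)
R[2][2] = -0.2500

-0.250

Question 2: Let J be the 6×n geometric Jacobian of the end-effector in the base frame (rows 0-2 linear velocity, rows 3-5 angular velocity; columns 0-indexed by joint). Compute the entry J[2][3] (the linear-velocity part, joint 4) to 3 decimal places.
prismatic axis z_3 = (0.1768,-0.8839,-0.4330)
J_v[:, 3] = z_3; J_ω[:, 3] = (0,0,0)
entry J[2][3] = -0.4330

-0.433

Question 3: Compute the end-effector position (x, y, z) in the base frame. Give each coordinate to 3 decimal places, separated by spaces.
after link 1: o_1 = (3.5355, -3.5355, 2.0000)
after link 2: o_2 = (5.0445, -0.8018, 2.5000)
after link 3: o_3 = (6.3859, 1.5309, -1.7141)
after link 4: o_4 = (7.6234, -0.4136, 0.4510)
after link 5: o_5 = (8.1537, -1.6510, 0.8840)
after link 6: o_6 = (9.9435, -2.2161, -1.2321)

9.943 -2.216 -1.232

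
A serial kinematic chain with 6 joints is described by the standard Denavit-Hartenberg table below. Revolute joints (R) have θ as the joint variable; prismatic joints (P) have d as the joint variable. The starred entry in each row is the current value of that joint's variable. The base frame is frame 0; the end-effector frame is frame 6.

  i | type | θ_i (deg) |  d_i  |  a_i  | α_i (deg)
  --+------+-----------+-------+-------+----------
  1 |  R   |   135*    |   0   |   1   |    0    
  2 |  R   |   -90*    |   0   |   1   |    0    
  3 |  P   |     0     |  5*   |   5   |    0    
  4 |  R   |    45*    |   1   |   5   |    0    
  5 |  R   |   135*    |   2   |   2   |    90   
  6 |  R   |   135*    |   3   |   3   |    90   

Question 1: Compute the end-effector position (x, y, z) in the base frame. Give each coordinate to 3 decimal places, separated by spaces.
1.500 12.157 10.121

after link 1: o_1 = (-0.7071, 0.7071, 0.0000)
after link 2: o_2 = (0.0000, 1.4142, 0.0000)
after link 3: o_3 = (3.5355, 4.9497, 5.0000)
after link 4: o_4 = (3.5355, 9.9497, 6.0000)
after link 5: o_5 = (2.1213, 8.5355, 8.0000)
after link 6: o_6 = (1.5000, 12.1569, 10.1213)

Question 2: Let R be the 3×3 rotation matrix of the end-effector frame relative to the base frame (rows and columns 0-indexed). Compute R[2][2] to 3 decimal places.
End-effector z-axis (col 2 of R) = (-0.5000,-0.5000,0.7071)
R[2][2] = 0.7071

0.707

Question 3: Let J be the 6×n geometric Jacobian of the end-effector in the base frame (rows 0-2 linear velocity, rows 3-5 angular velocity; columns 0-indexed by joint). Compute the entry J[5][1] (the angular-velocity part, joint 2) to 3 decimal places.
1.000

axis z_1 = (0.0000,0.0000,1.0000); lever o_n−o_1 = (2.2071,11.4497,10.1213)
cross product → J_v[:, 1] = (-11.4497,2.2071,0.0000)
J_ω[:, 1] = z_1
entry J[5][1] = 1.0000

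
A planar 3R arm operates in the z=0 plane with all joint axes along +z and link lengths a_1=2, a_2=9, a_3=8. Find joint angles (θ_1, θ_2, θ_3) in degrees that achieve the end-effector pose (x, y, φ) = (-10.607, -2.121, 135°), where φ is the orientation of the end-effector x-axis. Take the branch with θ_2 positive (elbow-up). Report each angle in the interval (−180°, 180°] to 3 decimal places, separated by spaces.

wrist centre = target − a_3·(cos φ, sin φ) = (-4.9501, -7.7779)
cos θ_2 = (84.9990−2²−9²)/(2·2·9) = -0.0000; θ_2 = 90.0017° (elbow-up)
β = atan2(-7.7779,-4.9501) = -122.4743°; ψ = atan2(9.0000,1.9997) = 77.4728°
θ_1 = β − ψ = -199.9471°
θ_3 = φ − θ_1 − θ_2 = -115.0545° (wrapped to (-180°,180°])

160.053 90.002 -115.055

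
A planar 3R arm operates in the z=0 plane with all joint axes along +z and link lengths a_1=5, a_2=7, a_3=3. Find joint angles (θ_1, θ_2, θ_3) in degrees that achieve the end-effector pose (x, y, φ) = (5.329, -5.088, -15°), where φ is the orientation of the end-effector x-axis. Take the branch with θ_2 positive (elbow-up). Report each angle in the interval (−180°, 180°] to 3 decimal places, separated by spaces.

wrist centre = target − a_3·(cos φ, sin φ) = (2.4312, -4.3115)
cos θ_2 = (24.5002−5²−7²)/(2·5·7) = -0.7071; θ_2 = 135.0026° (elbow-up)
β = atan2(-4.3115,2.4312) = -60.5819°; ψ = atan2(4.9495,0.0500) = 89.4209°
θ_1 = β − ψ = -150.0029°
θ_3 = φ − θ_1 − θ_2 = 0.0002° (wrapped to (-180°,180°])

-150.003 135.003 0.000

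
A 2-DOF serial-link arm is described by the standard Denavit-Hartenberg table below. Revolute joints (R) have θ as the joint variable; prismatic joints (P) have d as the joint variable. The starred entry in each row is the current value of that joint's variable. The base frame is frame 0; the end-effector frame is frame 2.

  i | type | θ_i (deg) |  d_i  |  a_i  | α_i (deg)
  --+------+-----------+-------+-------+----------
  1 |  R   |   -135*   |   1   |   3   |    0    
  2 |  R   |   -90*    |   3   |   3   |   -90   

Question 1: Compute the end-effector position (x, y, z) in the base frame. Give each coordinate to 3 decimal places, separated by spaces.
-4.243 -0.000 4.000

after link 1: o_1 = (-2.1213, -2.1213, 1.0000)
after link 2: o_2 = (-4.2426, -0.0000, 4.0000)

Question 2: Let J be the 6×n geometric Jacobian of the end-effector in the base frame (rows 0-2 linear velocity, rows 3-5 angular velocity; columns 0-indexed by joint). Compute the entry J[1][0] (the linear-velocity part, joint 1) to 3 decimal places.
axis z_0 = ẑ; lever o_n−o_0 = (-4.2426,-0.0000,4.0000)
cross product → J_v[:, 0] = (0.0000,-4.2426,0.0000)
J_ω[:, 0] = z_0
entry J[1][0] = -4.2426

-4.243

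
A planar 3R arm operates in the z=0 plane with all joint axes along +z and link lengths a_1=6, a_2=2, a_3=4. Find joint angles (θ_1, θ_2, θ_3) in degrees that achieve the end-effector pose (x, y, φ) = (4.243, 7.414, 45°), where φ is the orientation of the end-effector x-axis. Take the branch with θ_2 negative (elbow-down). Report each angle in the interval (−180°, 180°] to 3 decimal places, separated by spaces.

wrist centre = target − a_3·(cos φ, sin φ) = (1.4146, 4.5856)
cos θ_2 = (23.0285−6²−2²)/(2·6·2) = -0.7071; θ_2 = -135.0032° (elbow-down)
β = atan2(4.5856,1.4146) = 72.8559°; ψ = atan2(-1.4141,4.5857) = -17.1387°
θ_1 = β − ψ = 89.9945°
θ_3 = φ − θ_1 − θ_2 = 90.0087° (wrapped to (-180°,180°])

89.995 -135.003 90.009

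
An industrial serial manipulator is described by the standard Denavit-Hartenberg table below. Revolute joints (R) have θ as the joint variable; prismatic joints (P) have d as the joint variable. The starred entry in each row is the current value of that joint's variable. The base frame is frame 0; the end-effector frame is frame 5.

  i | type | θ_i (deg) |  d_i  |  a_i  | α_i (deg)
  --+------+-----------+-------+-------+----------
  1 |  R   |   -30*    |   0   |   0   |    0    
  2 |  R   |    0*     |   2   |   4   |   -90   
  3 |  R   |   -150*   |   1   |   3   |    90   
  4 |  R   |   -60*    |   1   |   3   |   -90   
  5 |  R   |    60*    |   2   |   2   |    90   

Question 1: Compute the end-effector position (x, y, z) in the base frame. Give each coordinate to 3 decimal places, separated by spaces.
after link 1: o_1 = (0.0000, 0.0000, 0.0000)
after link 2: o_2 = (3.4641, -2.0000, 2.0000)
after link 3: o_3 = (1.7141, 0.1651, 3.5000)
after link 4: o_4 = (-1.1429, -1.1854, 3.3840)
after link 5: o_5 = (-2.0000, -0.5359, 6.0000)

-2.000 -0.536 6.000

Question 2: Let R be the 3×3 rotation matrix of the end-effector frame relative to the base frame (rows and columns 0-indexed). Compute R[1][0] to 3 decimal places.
-0.483

End-effector x-axis (col 0 of R) = (-0.0290,-0.4833,0.8750)
R[1][0] = -0.4833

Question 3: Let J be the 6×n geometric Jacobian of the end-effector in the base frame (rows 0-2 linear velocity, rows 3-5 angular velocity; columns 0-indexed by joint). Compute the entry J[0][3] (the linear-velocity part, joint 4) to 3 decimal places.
0.018

axis z_3 = (-0.4330,0.2500,-0.8660); lever o_n−o_3 = (-3.7141,-0.7010,2.5000)
cross product → J_v[:, 3] = (0.0179,4.2990,1.2321)
J_ω[:, 3] = z_3
entry J[0][3] = 0.0179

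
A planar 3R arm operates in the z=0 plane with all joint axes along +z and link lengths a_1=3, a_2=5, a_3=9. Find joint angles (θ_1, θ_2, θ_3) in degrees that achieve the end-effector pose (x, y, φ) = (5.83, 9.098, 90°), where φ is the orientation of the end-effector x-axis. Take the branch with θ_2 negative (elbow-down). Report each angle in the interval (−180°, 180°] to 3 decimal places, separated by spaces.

wrist centre = target − a_3·(cos φ, sin φ) = (5.8300, 0.0980)
cos θ_2 = (33.9985−3²−5²)/(2·3·5) = -0.0000; θ_2 = -90.0029° (elbow-down)
β = atan2(0.0980,5.8300) = 0.9630°; ψ = atan2(-5.0000,2.9998) = -59.0383°
θ_1 = β − ψ = 60.0014°
θ_3 = φ − θ_1 − θ_2 = 120.0015° (wrapped to (-180°,180°])

60.001 -90.003 120.001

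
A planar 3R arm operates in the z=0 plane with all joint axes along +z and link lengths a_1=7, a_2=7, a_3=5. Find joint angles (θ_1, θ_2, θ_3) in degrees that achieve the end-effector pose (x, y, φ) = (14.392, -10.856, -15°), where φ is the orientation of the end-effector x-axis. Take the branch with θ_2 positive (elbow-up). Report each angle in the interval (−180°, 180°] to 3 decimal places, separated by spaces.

-59.999 30.002 14.998

wrist centre = target − a_3·(cos φ, sin φ) = (9.5624, -9.5619)
cos θ_2 = (182.8690−7²−7²)/(2·7·7) = 0.8660; θ_2 = 30.0018° (elbow-up)
β = atan2(-9.5619,9.5624) = -44.9986°; ψ = atan2(3.5002,13.0621) = 15.0009°
θ_1 = β − ψ = -59.9995°
θ_3 = φ − θ_1 − θ_2 = 14.9977° (wrapped to (-180°,180°])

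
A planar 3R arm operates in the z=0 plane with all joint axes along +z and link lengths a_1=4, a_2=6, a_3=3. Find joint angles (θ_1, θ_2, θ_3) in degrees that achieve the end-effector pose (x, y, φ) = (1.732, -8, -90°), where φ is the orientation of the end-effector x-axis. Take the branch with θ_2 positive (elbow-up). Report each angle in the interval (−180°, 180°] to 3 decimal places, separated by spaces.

wrist centre = target − a_3·(cos φ, sin φ) = (1.7320, -5.0000)
cos θ_2 = (27.9998−4²−6²)/(2·4·6) = -0.5000; θ_2 = 120.0002° (elbow-up)
β = atan2(-5.0000,1.7320) = -70.8939°; ψ = atan2(5.1961,1.0000) = 79.1068°
θ_1 = β − ψ = -150.0007°
θ_3 = φ − θ_1 − θ_2 = -59.9995° (wrapped to (-180°,180°])

-150.001 120.000 -60.000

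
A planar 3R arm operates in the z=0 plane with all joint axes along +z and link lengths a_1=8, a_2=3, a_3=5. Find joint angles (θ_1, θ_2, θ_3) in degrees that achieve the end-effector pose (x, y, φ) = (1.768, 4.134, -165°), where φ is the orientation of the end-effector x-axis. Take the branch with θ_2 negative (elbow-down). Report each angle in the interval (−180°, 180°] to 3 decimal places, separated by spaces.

60.002 -90.008 -134.994

wrist centre = target − a_3·(cos φ, sin φ) = (6.5976, 5.4281)
cos θ_2 = (72.9929−8²−3²)/(2·8·3) = -0.0001; θ_2 = -90.0084° (elbow-down)
β = atan2(5.4281,6.5976) = 39.4453°; ψ = atan2(-3.0000,7.9996) = -20.5571°
θ_1 = β − ψ = 60.0024°
θ_3 = φ − θ_1 − θ_2 = -134.9939° (wrapped to (-180°,180°])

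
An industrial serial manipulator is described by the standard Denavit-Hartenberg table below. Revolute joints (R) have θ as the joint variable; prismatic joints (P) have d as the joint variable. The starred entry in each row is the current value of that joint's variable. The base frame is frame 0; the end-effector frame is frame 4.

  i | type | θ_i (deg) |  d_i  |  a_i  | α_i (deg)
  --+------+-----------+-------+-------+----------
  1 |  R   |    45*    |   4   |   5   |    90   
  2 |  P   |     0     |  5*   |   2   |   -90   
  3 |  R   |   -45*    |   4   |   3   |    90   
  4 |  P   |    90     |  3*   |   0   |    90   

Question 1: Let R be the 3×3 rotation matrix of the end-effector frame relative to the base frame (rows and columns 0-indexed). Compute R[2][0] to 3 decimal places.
End-effector x-axis (col 0 of R) = (0.0000,0.0000,1.0000)
R[2][0] = 1.0000

1.000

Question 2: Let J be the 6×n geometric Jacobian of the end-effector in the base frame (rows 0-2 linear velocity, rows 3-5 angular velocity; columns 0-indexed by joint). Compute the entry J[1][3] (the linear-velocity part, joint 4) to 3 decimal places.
-1.000

prismatic axis z_3 = (0.0000,-1.0000,0.0000)
J_v[:, 3] = z_3; J_ω[:, 3] = (0,0,0)
entry J[1][3] = -1.0000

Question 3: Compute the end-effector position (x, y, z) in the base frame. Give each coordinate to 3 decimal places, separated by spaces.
after link 1: o_1 = (3.5355, 3.5355, 4.0000)
after link 2: o_2 = (8.4853, 1.4142, 4.0000)
after link 3: o_3 = (11.4853, 1.4142, 8.0000)
after link 4: o_4 = (11.4853, -1.5858, 8.0000)

11.485 -1.586 8.000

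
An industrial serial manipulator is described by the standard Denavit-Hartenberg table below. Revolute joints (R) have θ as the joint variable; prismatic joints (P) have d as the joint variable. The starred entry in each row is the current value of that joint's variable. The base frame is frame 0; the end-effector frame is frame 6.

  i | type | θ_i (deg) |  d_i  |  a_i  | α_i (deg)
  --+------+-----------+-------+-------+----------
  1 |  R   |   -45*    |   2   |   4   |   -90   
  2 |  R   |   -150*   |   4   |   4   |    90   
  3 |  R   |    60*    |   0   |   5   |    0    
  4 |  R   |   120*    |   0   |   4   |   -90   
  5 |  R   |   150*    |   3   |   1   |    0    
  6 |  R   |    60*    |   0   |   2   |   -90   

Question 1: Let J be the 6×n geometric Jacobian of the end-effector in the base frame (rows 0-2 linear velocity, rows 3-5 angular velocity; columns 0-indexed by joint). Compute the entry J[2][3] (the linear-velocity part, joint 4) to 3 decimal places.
1.500

axis z_3 = (-0.3536,0.3536,-0.8660); lever o_n−o_3 = (-1.4396,-2.8030,-1.1340)
cross product → J_v[:, 3] = (-2.8284,0.8458,1.5000)
J_ω[:, 3] = z_3
entry J[2][3] = 1.5000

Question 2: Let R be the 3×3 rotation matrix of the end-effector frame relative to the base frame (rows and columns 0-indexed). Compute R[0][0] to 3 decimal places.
End-effector x-axis (col 0 of R) = (-0.7071,0.7071,-0.0000)
R[0][0] = -0.7071

-0.707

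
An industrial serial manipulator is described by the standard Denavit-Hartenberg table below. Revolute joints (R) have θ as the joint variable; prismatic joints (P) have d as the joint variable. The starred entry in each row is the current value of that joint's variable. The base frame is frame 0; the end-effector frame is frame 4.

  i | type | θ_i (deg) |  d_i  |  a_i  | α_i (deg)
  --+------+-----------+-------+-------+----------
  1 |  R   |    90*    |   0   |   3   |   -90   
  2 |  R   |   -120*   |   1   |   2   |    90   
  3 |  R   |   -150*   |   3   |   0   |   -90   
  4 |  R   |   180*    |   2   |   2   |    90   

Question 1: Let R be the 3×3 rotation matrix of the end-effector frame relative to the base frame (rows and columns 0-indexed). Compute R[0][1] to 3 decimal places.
End-effector y-axis (col 1 of R) = (0.8660,-0.2500,0.4330)
R[0][1] = 0.8660

0.866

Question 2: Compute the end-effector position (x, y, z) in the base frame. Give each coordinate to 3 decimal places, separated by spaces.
after link 1: o_1 = (0.0000, 3.0000, 0.0000)
after link 2: o_2 = (-1.0000, 2.0000, 1.7321)
after link 3: o_3 = (-1.0000, -0.5981, 0.2321)
after link 4: o_4 = (-0.2679, -1.9641, 2.5981)

-0.268 -1.964 2.598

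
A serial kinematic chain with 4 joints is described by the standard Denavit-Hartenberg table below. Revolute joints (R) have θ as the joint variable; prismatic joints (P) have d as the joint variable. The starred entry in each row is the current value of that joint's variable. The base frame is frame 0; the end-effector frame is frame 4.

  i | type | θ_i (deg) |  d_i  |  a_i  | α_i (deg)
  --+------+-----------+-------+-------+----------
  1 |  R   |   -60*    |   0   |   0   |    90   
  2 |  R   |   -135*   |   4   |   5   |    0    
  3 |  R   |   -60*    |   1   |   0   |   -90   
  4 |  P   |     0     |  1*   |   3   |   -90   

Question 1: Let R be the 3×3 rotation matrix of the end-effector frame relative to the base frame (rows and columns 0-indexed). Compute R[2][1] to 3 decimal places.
End-effector y-axis (col 1 of R) = (0.1294,-0.2241,0.9659)
R[2][1] = 0.9659

0.966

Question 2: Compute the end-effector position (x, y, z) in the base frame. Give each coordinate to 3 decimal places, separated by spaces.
-7.676 3.296 -3.725

after link 1: o_1 = (0.0000, 0.0000, 0.0000)
after link 2: o_2 = (-5.2319, 1.0619, -3.5355)
after link 3: o_3 = (-6.0979, 0.5619, -3.5355)
after link 4: o_4 = (-7.6762, 3.2956, -3.7250)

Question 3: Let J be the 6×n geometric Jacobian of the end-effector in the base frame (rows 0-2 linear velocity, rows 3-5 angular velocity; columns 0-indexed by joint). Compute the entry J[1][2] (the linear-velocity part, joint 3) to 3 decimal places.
axis z_2 = (-0.8660,-0.5000,0.0000); lever o_n−o_2 = (-2.4443,2.2337,-0.1895)
cross product → J_v[:, 2] = (0.0947,-0.1641,-3.1566)
J_ω[:, 2] = z_2
entry J[1][2] = -0.1641

-0.164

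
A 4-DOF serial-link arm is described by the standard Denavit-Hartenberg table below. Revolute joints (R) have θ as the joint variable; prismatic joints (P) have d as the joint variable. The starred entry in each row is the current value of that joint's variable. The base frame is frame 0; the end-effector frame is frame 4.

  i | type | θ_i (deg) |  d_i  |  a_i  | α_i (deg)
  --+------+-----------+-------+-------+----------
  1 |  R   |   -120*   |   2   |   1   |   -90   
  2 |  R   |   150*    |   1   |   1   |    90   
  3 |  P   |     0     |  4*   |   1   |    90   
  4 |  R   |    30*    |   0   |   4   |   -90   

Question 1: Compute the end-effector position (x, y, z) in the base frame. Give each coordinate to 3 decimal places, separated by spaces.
after link 1: o_1 = (-0.5000, -0.8660, 2.0000)
after link 2: o_2 = (0.7990, -0.6160, 1.5000)
after link 3: o_3 = (0.2321, -1.5981, -2.4641)
after link 4: o_4 = (1.2321, 0.1340, -5.9282)

1.232 0.134 -5.928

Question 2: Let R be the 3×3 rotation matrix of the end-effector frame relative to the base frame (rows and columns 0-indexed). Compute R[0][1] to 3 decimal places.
0.866

End-effector y-axis (col 1 of R) = (0.8660,-0.5000,0.0000)
R[0][1] = 0.8660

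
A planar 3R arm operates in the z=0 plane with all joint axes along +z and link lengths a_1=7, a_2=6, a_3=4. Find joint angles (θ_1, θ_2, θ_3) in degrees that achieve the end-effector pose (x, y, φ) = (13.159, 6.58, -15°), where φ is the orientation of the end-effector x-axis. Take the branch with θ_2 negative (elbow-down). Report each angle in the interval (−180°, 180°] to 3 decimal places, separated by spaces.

wrist centre = target − a_3·(cos φ, sin φ) = (9.2953, 7.6153)
cos θ_2 = (144.3950−7²−6²)/(2·7·6) = 0.7071; θ_2 = -45.0019° (elbow-down)
β = atan2(7.6153,9.2953) = 39.3264°; ψ = atan2(-4.2428,11.2425) = -20.6759°
θ_1 = β − ψ = 60.0023°
θ_3 = φ − θ_1 − θ_2 = -30.0004° (wrapped to (-180°,180°])

60.002 -45.002 -30.000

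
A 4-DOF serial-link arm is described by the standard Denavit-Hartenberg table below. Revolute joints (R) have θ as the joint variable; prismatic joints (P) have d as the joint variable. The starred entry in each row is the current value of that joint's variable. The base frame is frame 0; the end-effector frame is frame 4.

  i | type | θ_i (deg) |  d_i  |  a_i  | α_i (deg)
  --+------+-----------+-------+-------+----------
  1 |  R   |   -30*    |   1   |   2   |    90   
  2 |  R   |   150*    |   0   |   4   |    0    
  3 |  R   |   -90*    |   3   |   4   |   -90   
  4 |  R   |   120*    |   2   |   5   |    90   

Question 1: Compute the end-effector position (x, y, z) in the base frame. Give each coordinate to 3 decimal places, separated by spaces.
-1.453 2.375 5.299

after link 1: o_1 = (1.7321, -1.0000, 1.0000)
after link 2: o_2 = (-1.2679, 0.7321, 3.0000)
after link 3: o_3 = (-1.0359, -2.8660, 6.4641)
after link 4: o_4 = (-1.4534, 2.3750, 5.2990)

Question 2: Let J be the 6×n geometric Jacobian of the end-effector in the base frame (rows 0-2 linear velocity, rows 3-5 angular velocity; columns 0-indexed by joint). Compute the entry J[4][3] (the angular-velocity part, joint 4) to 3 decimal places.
0.433

axis z_3 = (-0.7500,0.4330,0.5000); lever o_n−o_3 = (-0.4175,5.2410,-1.1651)
cross product → J_v[:, 3] = (-3.1250,-1.0825,-3.7500)
J_ω[:, 3] = z_3
entry J[4][3] = 0.4330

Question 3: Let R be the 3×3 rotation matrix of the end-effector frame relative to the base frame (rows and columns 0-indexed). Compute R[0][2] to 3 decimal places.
End-effector z-axis (col 2 of R) = (0.6250,0.2165,0.7500)
R[0][2] = 0.6250

0.625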